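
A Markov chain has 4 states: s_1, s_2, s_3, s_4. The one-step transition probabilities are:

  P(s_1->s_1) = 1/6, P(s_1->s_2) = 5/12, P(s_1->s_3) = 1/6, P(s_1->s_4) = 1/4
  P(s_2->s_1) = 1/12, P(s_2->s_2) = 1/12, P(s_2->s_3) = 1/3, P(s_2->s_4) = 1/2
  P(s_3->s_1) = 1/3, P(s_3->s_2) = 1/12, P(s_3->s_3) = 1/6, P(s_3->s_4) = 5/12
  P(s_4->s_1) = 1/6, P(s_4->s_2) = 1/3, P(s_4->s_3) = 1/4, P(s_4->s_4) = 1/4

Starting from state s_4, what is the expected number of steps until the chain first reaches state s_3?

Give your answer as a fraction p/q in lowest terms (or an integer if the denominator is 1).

Answer: 724/189

Derivation:
Let h_i = expected steps to first reach s_3 from state i.
Boundary: h_s_3 = 0.
First-step equations for the other states:
  h_s_1 = 1 + 1/6*h_s_1 + 5/12*h_s_2 + 1/6*h_s_3 + 1/4*h_s_4
  h_s_2 = 1 + 1/12*h_s_1 + 1/12*h_s_2 + 1/3*h_s_3 + 1/2*h_s_4
  h_s_4 = 1 + 1/6*h_s_1 + 1/3*h_s_2 + 1/4*h_s_3 + 1/4*h_s_4

Substituting h_s_3 = 0 and rearranging gives the linear system (I - Q) h = 1:
  [5/6, -5/12, -1/4] . (h_s_1, h_s_2, h_s_4) = 1
  [-1/12, 11/12, -1/2] . (h_s_1, h_s_2, h_s_4) = 1
  [-1/6, -1/3, 3/4] . (h_s_1, h_s_2, h_s_4) = 1

Solving yields:
  h_s_1 = 260/63
  h_s_2 = 32/9
  h_s_4 = 724/189

Starting state is s_4, so the expected hitting time is h_s_4 = 724/189.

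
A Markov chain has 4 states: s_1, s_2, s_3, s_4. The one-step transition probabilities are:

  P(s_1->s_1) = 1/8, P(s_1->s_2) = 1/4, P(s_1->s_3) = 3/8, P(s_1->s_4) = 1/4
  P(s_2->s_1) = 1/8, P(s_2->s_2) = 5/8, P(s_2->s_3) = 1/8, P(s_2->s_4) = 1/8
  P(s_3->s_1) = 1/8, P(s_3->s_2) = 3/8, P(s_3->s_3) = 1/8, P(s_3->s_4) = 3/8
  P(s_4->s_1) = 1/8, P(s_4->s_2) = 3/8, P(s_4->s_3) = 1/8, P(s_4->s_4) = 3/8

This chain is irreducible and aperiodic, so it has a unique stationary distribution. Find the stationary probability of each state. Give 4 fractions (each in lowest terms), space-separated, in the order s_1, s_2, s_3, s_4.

The stationary distribution satisfies pi = pi * P, i.e.:
  pi_s_1 = 1/8*pi_s_1 + 1/8*pi_s_2 + 1/8*pi_s_3 + 1/8*pi_s_4
  pi_s_2 = 1/4*pi_s_1 + 5/8*pi_s_2 + 3/8*pi_s_3 + 3/8*pi_s_4
  pi_s_3 = 3/8*pi_s_1 + 1/8*pi_s_2 + 1/8*pi_s_3 + 1/8*pi_s_4
  pi_s_4 = 1/4*pi_s_1 + 1/8*pi_s_2 + 3/8*pi_s_3 + 3/8*pi_s_4
with normalization: pi_s_1 + pi_s_2 + pi_s_3 + pi_s_4 = 1.

Using the first 3 balance equations plus normalization, the linear system A*pi = b is:
  [-7/8, 1/8, 1/8, 1/8] . pi = 0
  [1/4, -3/8, 3/8, 3/8] . pi = 0
  [3/8, 1/8, -7/8, 1/8] . pi = 0
  [1, 1, 1, 1] . pi = 1

Solving yields:
  pi_s_1 = 1/8
  pi_s_2 = 23/48
  pi_s_3 = 5/32
  pi_s_4 = 23/96

Verification (pi * P):
  1/8*1/8 + 23/48*1/8 + 5/32*1/8 + 23/96*1/8 = 1/8 = pi_s_1  (ok)
  1/8*1/4 + 23/48*5/8 + 5/32*3/8 + 23/96*3/8 = 23/48 = pi_s_2  (ok)
  1/8*3/8 + 23/48*1/8 + 5/32*1/8 + 23/96*1/8 = 5/32 = pi_s_3  (ok)
  1/8*1/4 + 23/48*1/8 + 5/32*3/8 + 23/96*3/8 = 23/96 = pi_s_4  (ok)

Answer: 1/8 23/48 5/32 23/96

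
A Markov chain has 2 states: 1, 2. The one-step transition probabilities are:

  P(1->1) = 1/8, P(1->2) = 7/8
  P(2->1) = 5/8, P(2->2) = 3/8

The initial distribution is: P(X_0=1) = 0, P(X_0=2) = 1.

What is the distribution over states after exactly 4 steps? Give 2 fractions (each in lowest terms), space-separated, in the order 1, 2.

Answer: 25/64 39/64

Derivation:
Propagating the distribution step by step (d_{t+1} = d_t * P):
d_0 = (1=0, 2=1)
  d_1[1] = 0*1/8 + 1*5/8 = 5/8
  d_1[2] = 0*7/8 + 1*3/8 = 3/8
d_1 = (1=5/8, 2=3/8)
  d_2[1] = 5/8*1/8 + 3/8*5/8 = 5/16
  d_2[2] = 5/8*7/8 + 3/8*3/8 = 11/16
d_2 = (1=5/16, 2=11/16)
  d_3[1] = 5/16*1/8 + 11/16*5/8 = 15/32
  d_3[2] = 5/16*7/8 + 11/16*3/8 = 17/32
d_3 = (1=15/32, 2=17/32)
  d_4[1] = 15/32*1/8 + 17/32*5/8 = 25/64
  d_4[2] = 15/32*7/8 + 17/32*3/8 = 39/64
d_4 = (1=25/64, 2=39/64)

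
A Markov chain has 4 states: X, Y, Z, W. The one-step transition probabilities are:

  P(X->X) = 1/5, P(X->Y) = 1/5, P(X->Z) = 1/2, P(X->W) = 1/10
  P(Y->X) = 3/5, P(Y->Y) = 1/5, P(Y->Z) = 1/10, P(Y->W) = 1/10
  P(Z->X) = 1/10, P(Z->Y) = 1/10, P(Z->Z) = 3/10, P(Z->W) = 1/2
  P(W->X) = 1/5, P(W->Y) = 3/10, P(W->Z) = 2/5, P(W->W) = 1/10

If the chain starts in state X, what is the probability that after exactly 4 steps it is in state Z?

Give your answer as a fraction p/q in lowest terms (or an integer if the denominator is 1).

Computing P^4 by repeated multiplication:
P^1 =
  X: [1/5, 1/5, 1/2, 1/10]
  Y: [3/5, 1/5, 1/10, 1/10]
  Z: [1/10, 1/10, 3/10, 1/2]
  W: [1/5, 3/10, 2/5, 1/10]
P^2 =
  X: [23/100, 4/25, 31/100, 3/10]
  Y: [27/100, 1/5, 39/100, 7/50]
  Z: [21/100, 11/50, 7/20, 11/50]
  W: [7/25, 17/100, 29/100, 13/50]
P^3 =
  X: [233/1000, 199/1000, 43/125, 28/125]
  Y: [241/1000, 7/40, 41/125, 32/125]
  Z: [253/1000, 187/1000, 8/25, 6/25]
  W: [239/1000, 197/1000, 87/250, 27/125]
P^4 =
  X: [613/2500, 47/250, 823/2500, 297/1250]
  Y: [593/2500, 241/1250, 847/2500, 289/1250]
  Z: [607/2500, 24/125, 843/2500, 57/250]
  W: [61/250, 467/2500, 33/100, 299/1250]

(P^4)[X -> Z] = 823/2500

Answer: 823/2500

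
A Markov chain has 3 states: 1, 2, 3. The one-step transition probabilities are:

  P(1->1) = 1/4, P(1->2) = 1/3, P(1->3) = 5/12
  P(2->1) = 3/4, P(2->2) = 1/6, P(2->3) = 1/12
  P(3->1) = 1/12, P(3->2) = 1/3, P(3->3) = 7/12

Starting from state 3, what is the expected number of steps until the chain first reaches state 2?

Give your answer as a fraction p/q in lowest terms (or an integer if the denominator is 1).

Answer: 3

Derivation:
Let h_i = expected steps to first reach 2 from state i.
Boundary: h_2 = 0.
First-step equations for the other states:
  h_1 = 1 + 1/4*h_1 + 1/3*h_2 + 5/12*h_3
  h_3 = 1 + 1/12*h_1 + 1/3*h_2 + 7/12*h_3

Substituting h_2 = 0 and rearranging gives the linear system (I - Q) h = 1:
  [3/4, -5/12] . (h_1, h_3) = 1
  [-1/12, 5/12] . (h_1, h_3) = 1

Solving yields:
  h_1 = 3
  h_3 = 3

Starting state is 3, so the expected hitting time is h_3 = 3.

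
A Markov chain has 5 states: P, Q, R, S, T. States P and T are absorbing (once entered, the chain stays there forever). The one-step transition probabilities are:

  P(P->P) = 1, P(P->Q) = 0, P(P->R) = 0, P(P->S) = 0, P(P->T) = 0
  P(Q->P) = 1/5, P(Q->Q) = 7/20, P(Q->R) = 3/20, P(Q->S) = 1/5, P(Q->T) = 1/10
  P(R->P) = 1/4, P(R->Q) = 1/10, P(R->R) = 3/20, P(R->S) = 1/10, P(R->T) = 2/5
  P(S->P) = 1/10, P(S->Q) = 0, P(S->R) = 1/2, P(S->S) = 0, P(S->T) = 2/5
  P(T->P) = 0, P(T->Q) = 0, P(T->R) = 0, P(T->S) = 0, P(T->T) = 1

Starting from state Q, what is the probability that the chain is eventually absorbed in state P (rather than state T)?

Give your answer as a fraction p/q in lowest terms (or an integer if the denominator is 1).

Let a_i = P(absorbed in P | start in state i).
Boundary conditions: a_P = 1, a_T = 0.
For each transient state i, a_i = sum_j P(i->j) * a_j:
  a_Q = 1/5*a_P + 7/20*a_Q + 3/20*a_R + 1/5*a_S + 1/10*a_T
  a_R = 1/4*a_P + 1/10*a_Q + 3/20*a_R + 1/10*a_S + 2/5*a_T
  a_S = 1/10*a_P + 0*a_Q + 1/2*a_R + 0*a_S + 2/5*a_T

Substituting a_P = 1 and a_T = 0, rearrange to (I - Q) a = r where r[i] = P(i -> P):
  [13/20, -3/20, -1/5] . (a_Q, a_R, a_S) = 1/5
  [-1/10, 17/20, -1/10] . (a_Q, a_R, a_S) = 1/4
  [0, -1/2, 1] . (a_Q, a_R, a_S) = 1/10

Solving yields:
  a_Q = 241/495
  a_R = 191/495
  a_S = 29/99

Starting state is Q, so the absorption probability is a_Q = 241/495.

Answer: 241/495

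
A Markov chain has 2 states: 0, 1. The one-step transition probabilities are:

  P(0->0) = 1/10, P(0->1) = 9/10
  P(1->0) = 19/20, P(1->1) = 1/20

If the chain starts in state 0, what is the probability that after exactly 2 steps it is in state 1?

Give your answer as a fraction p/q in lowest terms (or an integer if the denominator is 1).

Answer: 27/200

Derivation:
Computing P^2 by repeated multiplication:
P^1 =
  0: [1/10, 9/10]
  1: [19/20, 1/20]
P^2 =
  0: [173/200, 27/200]
  1: [57/400, 343/400]

(P^2)[0 -> 1] = 27/200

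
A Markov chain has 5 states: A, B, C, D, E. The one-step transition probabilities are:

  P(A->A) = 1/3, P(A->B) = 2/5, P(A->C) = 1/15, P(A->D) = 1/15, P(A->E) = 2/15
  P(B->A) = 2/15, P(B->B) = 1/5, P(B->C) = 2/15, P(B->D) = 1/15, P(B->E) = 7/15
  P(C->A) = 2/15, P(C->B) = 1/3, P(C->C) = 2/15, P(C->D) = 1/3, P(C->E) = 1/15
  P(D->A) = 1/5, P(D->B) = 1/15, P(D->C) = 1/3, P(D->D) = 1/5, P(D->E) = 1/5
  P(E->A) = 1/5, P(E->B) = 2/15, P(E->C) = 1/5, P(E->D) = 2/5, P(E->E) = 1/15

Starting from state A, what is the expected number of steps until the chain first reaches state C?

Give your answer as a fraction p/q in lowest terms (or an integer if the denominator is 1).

Answer: 20195/3091

Derivation:
Let h_i = expected steps to first reach C from state i.
Boundary: h_C = 0.
First-step equations for the other states:
  h_A = 1 + 1/3*h_A + 2/5*h_B + 1/15*h_C + 1/15*h_D + 2/15*h_E
  h_B = 1 + 2/15*h_A + 1/5*h_B + 2/15*h_C + 1/15*h_D + 7/15*h_E
  h_D = 1 + 1/5*h_A + 1/15*h_B + 1/3*h_C + 1/5*h_D + 1/5*h_E
  h_E = 1 + 1/5*h_A + 2/15*h_B + 1/5*h_C + 2/5*h_D + 1/15*h_E

Substituting h_C = 0 and rearranging gives the linear system (I - Q) h = 1:
  [2/3, -2/5, -1/15, -2/15] . (h_A, h_B, h_D, h_E) = 1
  [-2/15, 4/5, -1/15, -7/15] . (h_A, h_B, h_D, h_E) = 1
  [-1/5, -1/15, 4/5, -1/5] . (h_A, h_B, h_D, h_E) = 1
  [-1/5, -2/15, -2/5, 14/15] . (h_A, h_B, h_D, h_E) = 1

Solving yields:
  h_A = 20195/3091
  h_B = 18030/3091
  h_D = 14525/3091
  h_E = 16440/3091

Starting state is A, so the expected hitting time is h_A = 20195/3091.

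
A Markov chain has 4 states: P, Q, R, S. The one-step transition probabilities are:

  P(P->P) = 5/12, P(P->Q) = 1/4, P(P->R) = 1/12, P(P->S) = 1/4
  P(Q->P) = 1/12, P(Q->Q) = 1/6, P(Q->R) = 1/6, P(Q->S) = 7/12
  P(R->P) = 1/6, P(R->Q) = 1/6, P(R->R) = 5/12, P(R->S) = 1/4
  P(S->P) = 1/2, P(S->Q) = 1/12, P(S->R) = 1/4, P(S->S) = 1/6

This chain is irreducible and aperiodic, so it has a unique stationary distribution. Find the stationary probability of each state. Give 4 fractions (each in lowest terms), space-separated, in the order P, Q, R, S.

The stationary distribution satisfies pi = pi * P, i.e.:
  pi_P = 5/12*pi_P + 1/12*pi_Q + 1/6*pi_R + 1/2*pi_S
  pi_Q = 1/4*pi_P + 1/6*pi_Q + 1/6*pi_R + 1/12*pi_S
  pi_R = 1/12*pi_P + 1/6*pi_Q + 5/12*pi_R + 1/4*pi_S
  pi_S = 1/4*pi_P + 7/12*pi_Q + 1/4*pi_R + 1/6*pi_S
with normalization: pi_P + pi_Q + pi_R + pi_S = 1.

Using the first 3 balance equations plus normalization, the linear system A*pi = b is:
  [-7/12, 1/12, 1/6, 1/2] . pi = 0
  [1/4, -5/6, 1/6, 1/12] . pi = 0
  [1/12, 1/6, -7/12, 1/4] . pi = 0
  [1, 1, 1, 1] . pi = 1

Solving yields:
  pi_P = 473/1437
  pi_Q = 245/1437
  pi_R = 104/479
  pi_S = 407/1437

Verification (pi * P):
  473/1437*5/12 + 245/1437*1/12 + 104/479*1/6 + 407/1437*1/2 = 473/1437 = pi_P  (ok)
  473/1437*1/4 + 245/1437*1/6 + 104/479*1/6 + 407/1437*1/12 = 245/1437 = pi_Q  (ok)
  473/1437*1/12 + 245/1437*1/6 + 104/479*5/12 + 407/1437*1/4 = 104/479 = pi_R  (ok)
  473/1437*1/4 + 245/1437*7/12 + 104/479*1/4 + 407/1437*1/6 = 407/1437 = pi_S  (ok)

Answer: 473/1437 245/1437 104/479 407/1437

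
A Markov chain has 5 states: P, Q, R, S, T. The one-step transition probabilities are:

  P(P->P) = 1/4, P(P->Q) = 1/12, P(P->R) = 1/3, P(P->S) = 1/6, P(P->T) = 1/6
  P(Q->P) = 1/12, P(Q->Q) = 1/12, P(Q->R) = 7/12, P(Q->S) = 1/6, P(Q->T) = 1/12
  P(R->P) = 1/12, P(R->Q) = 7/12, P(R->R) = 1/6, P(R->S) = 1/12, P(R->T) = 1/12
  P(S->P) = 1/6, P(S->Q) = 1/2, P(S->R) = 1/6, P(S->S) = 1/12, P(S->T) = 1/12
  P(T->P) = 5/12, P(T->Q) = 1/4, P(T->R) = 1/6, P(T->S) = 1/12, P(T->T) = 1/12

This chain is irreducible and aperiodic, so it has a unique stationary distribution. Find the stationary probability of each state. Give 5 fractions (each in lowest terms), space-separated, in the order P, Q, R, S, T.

Answer: 157/1043 324/1043 335/1043 127/1043 100/1043

Derivation:
The stationary distribution satisfies pi = pi * P, i.e.:
  pi_P = 1/4*pi_P + 1/12*pi_Q + 1/12*pi_R + 1/6*pi_S + 5/12*pi_T
  pi_Q = 1/12*pi_P + 1/12*pi_Q + 7/12*pi_R + 1/2*pi_S + 1/4*pi_T
  pi_R = 1/3*pi_P + 7/12*pi_Q + 1/6*pi_R + 1/6*pi_S + 1/6*pi_T
  pi_S = 1/6*pi_P + 1/6*pi_Q + 1/12*pi_R + 1/12*pi_S + 1/12*pi_T
  pi_T = 1/6*pi_P + 1/12*pi_Q + 1/12*pi_R + 1/12*pi_S + 1/12*pi_T
with normalization: pi_P + pi_Q + pi_R + pi_S + pi_T = 1.

Using the first 4 balance equations plus normalization, the linear system A*pi = b is:
  [-3/4, 1/12, 1/12, 1/6, 5/12] . pi = 0
  [1/12, -11/12, 7/12, 1/2, 1/4] . pi = 0
  [1/3, 7/12, -5/6, 1/6, 1/6] . pi = 0
  [1/6, 1/6, 1/12, -11/12, 1/12] . pi = 0
  [1, 1, 1, 1, 1] . pi = 1

Solving yields:
  pi_P = 157/1043
  pi_Q = 324/1043
  pi_R = 335/1043
  pi_S = 127/1043
  pi_T = 100/1043

Verification (pi * P):
  157/1043*1/4 + 324/1043*1/12 + 335/1043*1/12 + 127/1043*1/6 + 100/1043*5/12 = 157/1043 = pi_P  (ok)
  157/1043*1/12 + 324/1043*1/12 + 335/1043*7/12 + 127/1043*1/2 + 100/1043*1/4 = 324/1043 = pi_Q  (ok)
  157/1043*1/3 + 324/1043*7/12 + 335/1043*1/6 + 127/1043*1/6 + 100/1043*1/6 = 335/1043 = pi_R  (ok)
  157/1043*1/6 + 324/1043*1/6 + 335/1043*1/12 + 127/1043*1/12 + 100/1043*1/12 = 127/1043 = pi_S  (ok)
  157/1043*1/6 + 324/1043*1/12 + 335/1043*1/12 + 127/1043*1/12 + 100/1043*1/12 = 100/1043 = pi_T  (ok)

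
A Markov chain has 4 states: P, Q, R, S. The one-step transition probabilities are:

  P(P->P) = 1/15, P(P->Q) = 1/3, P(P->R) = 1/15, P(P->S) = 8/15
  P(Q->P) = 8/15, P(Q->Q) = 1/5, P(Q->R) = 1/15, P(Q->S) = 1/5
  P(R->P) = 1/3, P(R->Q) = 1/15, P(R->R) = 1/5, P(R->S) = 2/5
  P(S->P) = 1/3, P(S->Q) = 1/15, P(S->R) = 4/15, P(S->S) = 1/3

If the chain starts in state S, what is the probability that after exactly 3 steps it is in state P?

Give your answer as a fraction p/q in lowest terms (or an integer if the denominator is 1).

Computing P^3 by repeated multiplication:
P^1 =
  P: [1/15, 1/3, 1/15, 8/15]
  Q: [8/15, 1/5, 1/15, 1/5]
  R: [1/3, 1/15, 1/5, 2/5]
  S: [1/3, 1/15, 4/15, 1/3]
P^2 =
  P: [86/225, 29/225, 41/225, 23/75]
  Q: [52/225, 53/225, 26/225, 94/225]
  R: [58/225, 37/225, 13/75, 91/225]
  S: [58/225, 37/225, 38/225, 92/225]
P^3 =
  P: [868/3375, 209/1125, 514/3375, 1366/3375]
  Q: [1076/3375, 539/3375, 559/3375, 1201/3375]
  R: [1004/3375, 59/375, 64/375, 1264/3375]
  S: [1004/3375, 59/375, 577/3375, 421/1125]

(P^3)[S -> P] = 1004/3375

Answer: 1004/3375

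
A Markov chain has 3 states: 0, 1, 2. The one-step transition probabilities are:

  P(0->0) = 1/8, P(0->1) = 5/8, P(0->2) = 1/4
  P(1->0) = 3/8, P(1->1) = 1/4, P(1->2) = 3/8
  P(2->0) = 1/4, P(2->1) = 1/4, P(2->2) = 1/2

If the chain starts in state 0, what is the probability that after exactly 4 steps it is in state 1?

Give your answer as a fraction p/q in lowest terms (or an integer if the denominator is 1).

Computing P^4 by repeated multiplication:
P^1 =
  0: [1/8, 5/8, 1/4]
  1: [3/8, 1/4, 3/8]
  2: [1/4, 1/4, 1/2]
P^2 =
  0: [5/16, 19/64, 25/64]
  1: [15/64, 25/64, 3/8]
  2: [1/4, 11/32, 13/32]
P^3 =
  0: [127/512, 47/128, 197/512]
  1: [69/256, 173/512, 201/512]
  2: [67/256, 11/32, 101/256]
P^4 =
  0: [1085/4096, 1405/4096, 803/2048]
  1: [1059/4096, 719/2048, 1599/4096]
  2: [533/2048, 713/2048, 401/1024]

(P^4)[0 -> 1] = 1405/4096

Answer: 1405/4096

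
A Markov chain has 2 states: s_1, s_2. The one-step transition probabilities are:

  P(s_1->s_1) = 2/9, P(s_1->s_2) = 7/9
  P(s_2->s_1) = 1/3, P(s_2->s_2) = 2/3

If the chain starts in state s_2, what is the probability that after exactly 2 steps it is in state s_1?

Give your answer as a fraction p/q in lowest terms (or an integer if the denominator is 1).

Computing P^2 by repeated multiplication:
P^1 =
  s_1: [2/9, 7/9]
  s_2: [1/3, 2/3]
P^2 =
  s_1: [25/81, 56/81]
  s_2: [8/27, 19/27]

(P^2)[s_2 -> s_1] = 8/27

Answer: 8/27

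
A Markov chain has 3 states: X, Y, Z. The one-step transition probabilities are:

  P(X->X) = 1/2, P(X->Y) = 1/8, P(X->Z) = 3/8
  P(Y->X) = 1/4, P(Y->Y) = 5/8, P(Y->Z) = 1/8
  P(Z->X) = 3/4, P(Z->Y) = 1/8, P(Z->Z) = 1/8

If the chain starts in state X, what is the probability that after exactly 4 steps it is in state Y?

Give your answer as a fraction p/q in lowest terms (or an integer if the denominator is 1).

Computing P^4 by repeated multiplication:
P^1 =
  X: [1/2, 1/8, 3/8]
  Y: [1/4, 5/8, 1/8]
  Z: [3/4, 1/8, 1/8]
P^2 =
  X: [9/16, 3/16, 1/4]
  Y: [3/8, 7/16, 3/16]
  Z: [1/2, 3/16, 5/16]
P^3 =
  X: [33/64, 7/32, 17/64]
  Y: [7/16, 11/32, 7/32]
  Z: [17/32, 7/32, 1/4]
P^4 =
  X: [131/256, 15/64, 65/256]
  Y: [15/32, 19/64, 15/64]
  Z: [65/128, 15/64, 33/128]

(P^4)[X -> Y] = 15/64

Answer: 15/64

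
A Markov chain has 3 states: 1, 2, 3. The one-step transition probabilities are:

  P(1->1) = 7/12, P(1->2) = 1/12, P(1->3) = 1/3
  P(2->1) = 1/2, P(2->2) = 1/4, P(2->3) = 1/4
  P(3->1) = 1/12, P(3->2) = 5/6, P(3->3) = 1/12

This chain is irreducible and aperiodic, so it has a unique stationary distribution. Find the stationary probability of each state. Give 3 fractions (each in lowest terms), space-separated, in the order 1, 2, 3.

Answer: 23/53 17/53 13/53

Derivation:
The stationary distribution satisfies pi = pi * P, i.e.:
  pi_1 = 7/12*pi_1 + 1/2*pi_2 + 1/12*pi_3
  pi_2 = 1/12*pi_1 + 1/4*pi_2 + 5/6*pi_3
  pi_3 = 1/3*pi_1 + 1/4*pi_2 + 1/12*pi_3
with normalization: pi_1 + pi_2 + pi_3 = 1.

Using the first 2 balance equations plus normalization, the linear system A*pi = b is:
  [-5/12, 1/2, 1/12] . pi = 0
  [1/12, -3/4, 5/6] . pi = 0
  [1, 1, 1] . pi = 1

Solving yields:
  pi_1 = 23/53
  pi_2 = 17/53
  pi_3 = 13/53

Verification (pi * P):
  23/53*7/12 + 17/53*1/2 + 13/53*1/12 = 23/53 = pi_1  (ok)
  23/53*1/12 + 17/53*1/4 + 13/53*5/6 = 17/53 = pi_2  (ok)
  23/53*1/3 + 17/53*1/4 + 13/53*1/12 = 13/53 = pi_3  (ok)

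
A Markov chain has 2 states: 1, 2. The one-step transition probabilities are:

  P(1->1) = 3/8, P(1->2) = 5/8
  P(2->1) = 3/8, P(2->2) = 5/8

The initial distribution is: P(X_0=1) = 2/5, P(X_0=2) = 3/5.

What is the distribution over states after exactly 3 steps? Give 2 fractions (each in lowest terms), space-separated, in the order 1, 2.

Answer: 3/8 5/8

Derivation:
Propagating the distribution step by step (d_{t+1} = d_t * P):
d_0 = (1=2/5, 2=3/5)
  d_1[1] = 2/5*3/8 + 3/5*3/8 = 3/8
  d_1[2] = 2/5*5/8 + 3/5*5/8 = 5/8
d_1 = (1=3/8, 2=5/8)
  d_2[1] = 3/8*3/8 + 5/8*3/8 = 3/8
  d_2[2] = 3/8*5/8 + 5/8*5/8 = 5/8
d_2 = (1=3/8, 2=5/8)
  d_3[1] = 3/8*3/8 + 5/8*3/8 = 3/8
  d_3[2] = 3/8*5/8 + 5/8*5/8 = 5/8
d_3 = (1=3/8, 2=5/8)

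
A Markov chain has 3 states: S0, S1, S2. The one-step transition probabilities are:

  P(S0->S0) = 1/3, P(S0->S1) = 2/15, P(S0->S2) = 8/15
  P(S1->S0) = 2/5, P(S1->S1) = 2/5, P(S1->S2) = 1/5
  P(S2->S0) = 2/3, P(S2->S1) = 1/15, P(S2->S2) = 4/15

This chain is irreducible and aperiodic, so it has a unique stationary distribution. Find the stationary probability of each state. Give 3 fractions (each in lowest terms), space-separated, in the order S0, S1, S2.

Answer: 8/17 5/34 13/34

Derivation:
The stationary distribution satisfies pi = pi * P, i.e.:
  pi_S0 = 1/3*pi_S0 + 2/5*pi_S1 + 2/3*pi_S2
  pi_S1 = 2/15*pi_S0 + 2/5*pi_S1 + 1/15*pi_S2
  pi_S2 = 8/15*pi_S0 + 1/5*pi_S1 + 4/15*pi_S2
with normalization: pi_S0 + pi_S1 + pi_S2 = 1.

Using the first 2 balance equations plus normalization, the linear system A*pi = b is:
  [-2/3, 2/5, 2/3] . pi = 0
  [2/15, -3/5, 1/15] . pi = 0
  [1, 1, 1] . pi = 1

Solving yields:
  pi_S0 = 8/17
  pi_S1 = 5/34
  pi_S2 = 13/34

Verification (pi * P):
  8/17*1/3 + 5/34*2/5 + 13/34*2/3 = 8/17 = pi_S0  (ok)
  8/17*2/15 + 5/34*2/5 + 13/34*1/15 = 5/34 = pi_S1  (ok)
  8/17*8/15 + 5/34*1/5 + 13/34*4/15 = 13/34 = pi_S2  (ok)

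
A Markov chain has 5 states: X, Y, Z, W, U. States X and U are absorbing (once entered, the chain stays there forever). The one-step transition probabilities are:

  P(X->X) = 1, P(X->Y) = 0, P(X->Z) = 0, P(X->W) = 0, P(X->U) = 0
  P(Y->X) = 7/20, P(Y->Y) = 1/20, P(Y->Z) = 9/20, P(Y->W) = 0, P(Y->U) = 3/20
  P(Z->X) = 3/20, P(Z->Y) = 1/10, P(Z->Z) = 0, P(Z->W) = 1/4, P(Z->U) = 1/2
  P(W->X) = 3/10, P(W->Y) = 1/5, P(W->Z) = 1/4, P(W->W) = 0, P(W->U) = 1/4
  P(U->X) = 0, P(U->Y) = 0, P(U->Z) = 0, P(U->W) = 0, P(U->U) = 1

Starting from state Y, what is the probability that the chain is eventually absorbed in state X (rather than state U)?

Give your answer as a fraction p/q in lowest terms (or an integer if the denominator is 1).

Answer: 229/439

Derivation:
Let a_i = P(absorbed in X | start in state i).
Boundary conditions: a_X = 1, a_U = 0.
For each transient state i, a_i = sum_j P(i->j) * a_j:
  a_Y = 7/20*a_X + 1/20*a_Y + 9/20*a_Z + 0*a_W + 3/20*a_U
  a_Z = 3/20*a_X + 1/10*a_Y + 0*a_Z + 1/4*a_W + 1/2*a_U
  a_W = 3/10*a_X + 1/5*a_Y + 1/4*a_Z + 0*a_W + 1/4*a_U

Substituting a_X = 1 and a_U = 0, rearrange to (I - Q) a = r where r[i] = P(i -> X):
  [19/20, -9/20, 0] . (a_Y, a_Z, a_W) = 7/20
  [-1/10, 1, -1/4] . (a_Y, a_Z, a_W) = 3/20
  [-1/5, -1/4, 1] . (a_Y, a_Z, a_W) = 3/10

Solving yields:
  a_Y = 229/439
  a_Z = 142/439
  a_W = 213/439

Starting state is Y, so the absorption probability is a_Y = 229/439.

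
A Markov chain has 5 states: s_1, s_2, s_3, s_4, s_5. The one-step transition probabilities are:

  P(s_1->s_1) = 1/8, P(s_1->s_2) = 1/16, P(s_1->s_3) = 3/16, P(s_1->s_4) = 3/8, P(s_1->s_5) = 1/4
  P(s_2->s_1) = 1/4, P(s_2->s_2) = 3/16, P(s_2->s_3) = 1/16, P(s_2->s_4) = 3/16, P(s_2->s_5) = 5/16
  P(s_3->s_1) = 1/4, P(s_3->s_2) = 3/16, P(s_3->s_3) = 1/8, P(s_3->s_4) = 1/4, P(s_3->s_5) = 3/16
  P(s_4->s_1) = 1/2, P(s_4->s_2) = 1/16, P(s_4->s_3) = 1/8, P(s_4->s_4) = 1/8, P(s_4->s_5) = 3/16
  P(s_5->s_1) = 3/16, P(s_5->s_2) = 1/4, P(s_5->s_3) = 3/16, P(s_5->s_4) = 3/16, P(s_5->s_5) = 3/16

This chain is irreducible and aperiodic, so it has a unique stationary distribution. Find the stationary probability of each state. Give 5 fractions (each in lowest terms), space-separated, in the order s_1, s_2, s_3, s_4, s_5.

Answer: 3473/13291 5573/39873 11677/79746 18437/79746 8824/39873

Derivation:
The stationary distribution satisfies pi = pi * P, i.e.:
  pi_s_1 = 1/8*pi_s_1 + 1/4*pi_s_2 + 1/4*pi_s_3 + 1/2*pi_s_4 + 3/16*pi_s_5
  pi_s_2 = 1/16*pi_s_1 + 3/16*pi_s_2 + 3/16*pi_s_3 + 1/16*pi_s_4 + 1/4*pi_s_5
  pi_s_3 = 3/16*pi_s_1 + 1/16*pi_s_2 + 1/8*pi_s_3 + 1/8*pi_s_4 + 3/16*pi_s_5
  pi_s_4 = 3/8*pi_s_1 + 3/16*pi_s_2 + 1/4*pi_s_3 + 1/8*pi_s_4 + 3/16*pi_s_5
  pi_s_5 = 1/4*pi_s_1 + 5/16*pi_s_2 + 3/16*pi_s_3 + 3/16*pi_s_4 + 3/16*pi_s_5
with normalization: pi_s_1 + pi_s_2 + pi_s_3 + pi_s_4 + pi_s_5 = 1.

Using the first 4 balance equations plus normalization, the linear system A*pi = b is:
  [-7/8, 1/4, 1/4, 1/2, 3/16] . pi = 0
  [1/16, -13/16, 3/16, 1/16, 1/4] . pi = 0
  [3/16, 1/16, -7/8, 1/8, 3/16] . pi = 0
  [3/8, 3/16, 1/4, -7/8, 3/16] . pi = 0
  [1, 1, 1, 1, 1] . pi = 1

Solving yields:
  pi_s_1 = 3473/13291
  pi_s_2 = 5573/39873
  pi_s_3 = 11677/79746
  pi_s_4 = 18437/79746
  pi_s_5 = 8824/39873

Verification (pi * P):
  3473/13291*1/8 + 5573/39873*1/4 + 11677/79746*1/4 + 18437/79746*1/2 + 8824/39873*3/16 = 3473/13291 = pi_s_1  (ok)
  3473/13291*1/16 + 5573/39873*3/16 + 11677/79746*3/16 + 18437/79746*1/16 + 8824/39873*1/4 = 5573/39873 = pi_s_2  (ok)
  3473/13291*3/16 + 5573/39873*1/16 + 11677/79746*1/8 + 18437/79746*1/8 + 8824/39873*3/16 = 11677/79746 = pi_s_3  (ok)
  3473/13291*3/8 + 5573/39873*3/16 + 11677/79746*1/4 + 18437/79746*1/8 + 8824/39873*3/16 = 18437/79746 = pi_s_4  (ok)
  3473/13291*1/4 + 5573/39873*5/16 + 11677/79746*3/16 + 18437/79746*3/16 + 8824/39873*3/16 = 8824/39873 = pi_s_5  (ok)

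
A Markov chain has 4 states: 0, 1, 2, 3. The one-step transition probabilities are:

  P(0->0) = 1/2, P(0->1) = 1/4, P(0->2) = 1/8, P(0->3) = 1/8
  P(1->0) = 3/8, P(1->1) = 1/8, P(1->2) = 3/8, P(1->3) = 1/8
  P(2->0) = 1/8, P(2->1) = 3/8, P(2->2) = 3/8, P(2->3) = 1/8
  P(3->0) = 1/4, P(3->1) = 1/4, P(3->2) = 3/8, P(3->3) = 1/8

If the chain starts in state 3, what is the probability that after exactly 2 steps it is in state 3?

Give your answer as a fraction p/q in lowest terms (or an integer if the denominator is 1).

Answer: 1/8

Derivation:
Computing P^2 by repeated multiplication:
P^1 =
  0: [1/2, 1/4, 1/8, 1/8]
  1: [3/8, 1/8, 3/8, 1/8]
  2: [1/8, 3/8, 3/8, 1/8]
  3: [1/4, 1/4, 3/8, 1/8]
P^2 =
  0: [25/64, 15/64, 1/4, 1/8]
  1: [5/16, 9/32, 9/32, 1/8]
  2: [9/32, 1/4, 11/32, 1/8]
  3: [19/64, 17/64, 5/16, 1/8]

(P^2)[3 -> 3] = 1/8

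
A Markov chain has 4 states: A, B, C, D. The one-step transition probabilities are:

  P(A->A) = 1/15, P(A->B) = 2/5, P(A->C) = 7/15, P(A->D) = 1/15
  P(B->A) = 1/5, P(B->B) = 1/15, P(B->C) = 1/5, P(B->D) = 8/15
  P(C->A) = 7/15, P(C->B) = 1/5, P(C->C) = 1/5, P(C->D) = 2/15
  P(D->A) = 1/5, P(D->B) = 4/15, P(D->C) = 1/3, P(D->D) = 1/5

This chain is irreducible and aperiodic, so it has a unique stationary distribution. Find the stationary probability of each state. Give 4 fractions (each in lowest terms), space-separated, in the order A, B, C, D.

The stationary distribution satisfies pi = pi * P, i.e.:
  pi_A = 1/15*pi_A + 1/5*pi_B + 7/15*pi_C + 1/5*pi_D
  pi_B = 2/5*pi_A + 1/15*pi_B + 1/5*pi_C + 4/15*pi_D
  pi_C = 7/15*pi_A + 1/5*pi_B + 1/5*pi_C + 1/3*pi_D
  pi_D = 1/15*pi_A + 8/15*pi_B + 2/15*pi_C + 1/5*pi_D
with normalization: pi_A + pi_B + pi_C + pi_D = 1.

Using the first 3 balance equations plus normalization, the linear system A*pi = b is:
  [-14/15, 1/5, 7/15, 1/5] . pi = 0
  [2/5, -14/15, 1/5, 4/15] . pi = 0
  [7/15, 1/5, -4/5, 1/3] . pi = 0
  [1, 1, 1, 1] . pi = 1

Solving yields:
  pi_A = 31/126
  pi_B = 235/1008
  pi_C = 149/504
  pi_D = 227/1008

Verification (pi * P):
  31/126*1/15 + 235/1008*1/5 + 149/504*7/15 + 227/1008*1/5 = 31/126 = pi_A  (ok)
  31/126*2/5 + 235/1008*1/15 + 149/504*1/5 + 227/1008*4/15 = 235/1008 = pi_B  (ok)
  31/126*7/15 + 235/1008*1/5 + 149/504*1/5 + 227/1008*1/3 = 149/504 = pi_C  (ok)
  31/126*1/15 + 235/1008*8/15 + 149/504*2/15 + 227/1008*1/5 = 227/1008 = pi_D  (ok)

Answer: 31/126 235/1008 149/504 227/1008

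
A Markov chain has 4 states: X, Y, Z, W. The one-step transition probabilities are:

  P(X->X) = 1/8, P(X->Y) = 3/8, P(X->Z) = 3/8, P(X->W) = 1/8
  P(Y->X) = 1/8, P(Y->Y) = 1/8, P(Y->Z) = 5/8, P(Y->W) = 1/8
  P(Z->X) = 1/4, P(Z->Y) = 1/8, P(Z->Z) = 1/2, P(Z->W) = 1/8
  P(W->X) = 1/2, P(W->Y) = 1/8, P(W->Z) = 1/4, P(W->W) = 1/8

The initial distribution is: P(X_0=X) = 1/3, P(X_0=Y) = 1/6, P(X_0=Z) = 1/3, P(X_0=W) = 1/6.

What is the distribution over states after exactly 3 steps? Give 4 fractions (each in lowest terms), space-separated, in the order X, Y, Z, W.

Answer: 707/3072 93/512 1423/3072 1/8

Derivation:
Propagating the distribution step by step (d_{t+1} = d_t * P):
d_0 = (X=1/3, Y=1/6, Z=1/3, W=1/6)
  d_1[X] = 1/3*1/8 + 1/6*1/8 + 1/3*1/4 + 1/6*1/2 = 11/48
  d_1[Y] = 1/3*3/8 + 1/6*1/8 + 1/3*1/8 + 1/6*1/8 = 5/24
  d_1[Z] = 1/3*3/8 + 1/6*5/8 + 1/3*1/2 + 1/6*1/4 = 7/16
  d_1[W] = 1/3*1/8 + 1/6*1/8 + 1/3*1/8 + 1/6*1/8 = 1/8
d_1 = (X=11/48, Y=5/24, Z=7/16, W=1/8)
  d_2[X] = 11/48*1/8 + 5/24*1/8 + 7/16*1/4 + 1/8*1/2 = 29/128
  d_2[Y] = 11/48*3/8 + 5/24*1/8 + 7/16*1/8 + 1/8*1/8 = 35/192
  d_2[Z] = 11/48*3/8 + 5/24*5/8 + 7/16*1/2 + 1/8*1/4 = 179/384
  d_2[W] = 11/48*1/8 + 5/24*1/8 + 7/16*1/8 + 1/8*1/8 = 1/8
d_2 = (X=29/128, Y=35/192, Z=179/384, W=1/8)
  d_3[X] = 29/128*1/8 + 35/192*1/8 + 179/384*1/4 + 1/8*1/2 = 707/3072
  d_3[Y] = 29/128*3/8 + 35/192*1/8 + 179/384*1/8 + 1/8*1/8 = 93/512
  d_3[Z] = 29/128*3/8 + 35/192*5/8 + 179/384*1/2 + 1/8*1/4 = 1423/3072
  d_3[W] = 29/128*1/8 + 35/192*1/8 + 179/384*1/8 + 1/8*1/8 = 1/8
d_3 = (X=707/3072, Y=93/512, Z=1423/3072, W=1/8)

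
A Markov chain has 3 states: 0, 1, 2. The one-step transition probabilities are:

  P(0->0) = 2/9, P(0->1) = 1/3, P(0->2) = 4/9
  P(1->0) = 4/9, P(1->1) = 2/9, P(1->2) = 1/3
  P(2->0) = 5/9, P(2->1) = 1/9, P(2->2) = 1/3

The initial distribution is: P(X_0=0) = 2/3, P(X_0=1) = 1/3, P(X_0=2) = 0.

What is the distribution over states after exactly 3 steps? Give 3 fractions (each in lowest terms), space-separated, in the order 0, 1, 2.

Propagating the distribution step by step (d_{t+1} = d_t * P):
d_0 = (0=2/3, 1=1/3, 2=0)
  d_1[0] = 2/3*2/9 + 1/3*4/9 + 0*5/9 = 8/27
  d_1[1] = 2/3*1/3 + 1/3*2/9 + 0*1/9 = 8/27
  d_1[2] = 2/3*4/9 + 1/3*1/3 + 0*1/3 = 11/27
d_1 = (0=8/27, 1=8/27, 2=11/27)
  d_2[0] = 8/27*2/9 + 8/27*4/9 + 11/27*5/9 = 103/243
  d_2[1] = 8/27*1/3 + 8/27*2/9 + 11/27*1/9 = 17/81
  d_2[2] = 8/27*4/9 + 8/27*1/3 + 11/27*1/3 = 89/243
d_2 = (0=103/243, 1=17/81, 2=89/243)
  d_3[0] = 103/243*2/9 + 17/81*4/9 + 89/243*5/9 = 95/243
  d_3[1] = 103/243*1/3 + 17/81*2/9 + 89/243*1/9 = 500/2187
  d_3[2] = 103/243*4/9 + 17/81*1/3 + 89/243*1/3 = 832/2187
d_3 = (0=95/243, 1=500/2187, 2=832/2187)

Answer: 95/243 500/2187 832/2187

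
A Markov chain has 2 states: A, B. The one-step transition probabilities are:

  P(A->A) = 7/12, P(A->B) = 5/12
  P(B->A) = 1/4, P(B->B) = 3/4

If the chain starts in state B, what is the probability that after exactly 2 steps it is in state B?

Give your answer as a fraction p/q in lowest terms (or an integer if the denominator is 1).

Answer: 2/3

Derivation:
Computing P^2 by repeated multiplication:
P^1 =
  A: [7/12, 5/12]
  B: [1/4, 3/4]
P^2 =
  A: [4/9, 5/9]
  B: [1/3, 2/3]

(P^2)[B -> B] = 2/3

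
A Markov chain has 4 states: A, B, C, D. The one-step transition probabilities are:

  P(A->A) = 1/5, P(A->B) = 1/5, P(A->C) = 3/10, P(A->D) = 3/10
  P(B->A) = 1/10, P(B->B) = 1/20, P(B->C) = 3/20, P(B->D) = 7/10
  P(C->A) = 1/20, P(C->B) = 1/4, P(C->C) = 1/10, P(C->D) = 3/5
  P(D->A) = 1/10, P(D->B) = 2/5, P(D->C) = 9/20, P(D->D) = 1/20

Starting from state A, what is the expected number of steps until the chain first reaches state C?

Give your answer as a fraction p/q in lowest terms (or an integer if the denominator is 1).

Let h_i = expected steps to first reach C from state i.
Boundary: h_C = 0.
First-step equations for the other states:
  h_A = 1 + 1/5*h_A + 1/5*h_B + 3/10*h_C + 3/10*h_D
  h_B = 1 + 1/10*h_A + 1/20*h_B + 3/20*h_C + 7/10*h_D
  h_D = 1 + 1/10*h_A + 2/5*h_B + 9/20*h_C + 1/20*h_D

Substituting h_C = 0 and rearranging gives the linear system (I - Q) h = 1:
  [4/5, -1/5, -3/10] . (h_A, h_B, h_D) = 1
  [-1/10, 19/20, -7/10] . (h_A, h_B, h_D) = 1
  [-1/10, -2/5, 19/20] . (h_A, h_B, h_D) = 1

Solving yields:
  h_A = 905/283
  h_B = 990/283
  h_D = 810/283

Starting state is A, so the expected hitting time is h_A = 905/283.

Answer: 905/283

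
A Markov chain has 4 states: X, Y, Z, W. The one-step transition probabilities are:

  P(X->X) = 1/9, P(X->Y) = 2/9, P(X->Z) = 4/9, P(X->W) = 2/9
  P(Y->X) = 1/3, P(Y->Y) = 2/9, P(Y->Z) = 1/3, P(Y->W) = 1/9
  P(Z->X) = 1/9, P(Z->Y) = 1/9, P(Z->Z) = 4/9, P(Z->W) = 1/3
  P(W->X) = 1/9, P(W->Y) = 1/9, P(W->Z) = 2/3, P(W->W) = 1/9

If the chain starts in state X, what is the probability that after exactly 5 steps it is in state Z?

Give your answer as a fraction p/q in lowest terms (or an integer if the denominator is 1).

Answer: 28364/59049

Derivation:
Computing P^5 by repeated multiplication:
P^1 =
  X: [1/9, 2/9, 4/9, 2/9]
  Y: [1/3, 2/9, 1/3, 1/9]
  Z: [1/9, 1/9, 4/9, 1/3]
  W: [1/9, 1/9, 2/3, 1/9]
P^2 =
  X: [13/81, 4/27, 38/81, 2/9]
  Y: [13/81, 14/81, 4/9, 2/9]
  Z: [11/81, 11/81, 41/81, 2/9]
  W: [11/81, 11/81, 37/81, 22/81]
P^3 =
  X: [35/243, 106/729, 116/243, 170/729]
  Y: [109/729, 4/27, 346/729, 166/729]
  Z: [103/729, 103/729, 349/729, 58/243]
  W: [103/729, 103/729, 119/243, 166/729]
P^4 =
  X: [941/6561, 940/6561, 350/729, 170/729]
  Y: [35/243, 946/6561, 3140/6561, 170/729]
  Z: [935/6561, 935/6561, 3161/6561, 170/729]
  W: [935/6561, 935/6561, 3145/6561, 1546/6561]
P^5 =
  X: [8441/59049, 938/6561, 28364/59049, 13802/59049]
  Y: [8453/59049, 8452/59049, 28358/59049, 13786/59049]
  Z: [8431/59049, 8431/59049, 28369/59049, 4606/19683]
  W: [8431/59049, 8431/59049, 9467/19683, 13786/59049]

(P^5)[X -> Z] = 28364/59049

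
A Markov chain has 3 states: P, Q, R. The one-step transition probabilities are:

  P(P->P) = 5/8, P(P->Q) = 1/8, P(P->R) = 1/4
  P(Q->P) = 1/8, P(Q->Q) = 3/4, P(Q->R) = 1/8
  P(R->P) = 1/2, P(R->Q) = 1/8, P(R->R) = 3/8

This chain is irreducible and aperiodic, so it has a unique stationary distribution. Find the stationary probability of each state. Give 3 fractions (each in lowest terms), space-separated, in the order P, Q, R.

Answer: 3/7 1/3 5/21

Derivation:
The stationary distribution satisfies pi = pi * P, i.e.:
  pi_P = 5/8*pi_P + 1/8*pi_Q + 1/2*pi_R
  pi_Q = 1/8*pi_P + 3/4*pi_Q + 1/8*pi_R
  pi_R = 1/4*pi_P + 1/8*pi_Q + 3/8*pi_R
with normalization: pi_P + pi_Q + pi_R = 1.

Using the first 2 balance equations plus normalization, the linear system A*pi = b is:
  [-3/8, 1/8, 1/2] . pi = 0
  [1/8, -1/4, 1/8] . pi = 0
  [1, 1, 1] . pi = 1

Solving yields:
  pi_P = 3/7
  pi_Q = 1/3
  pi_R = 5/21

Verification (pi * P):
  3/7*5/8 + 1/3*1/8 + 5/21*1/2 = 3/7 = pi_P  (ok)
  3/7*1/8 + 1/3*3/4 + 5/21*1/8 = 1/3 = pi_Q  (ok)
  3/7*1/4 + 1/3*1/8 + 5/21*3/8 = 5/21 = pi_R  (ok)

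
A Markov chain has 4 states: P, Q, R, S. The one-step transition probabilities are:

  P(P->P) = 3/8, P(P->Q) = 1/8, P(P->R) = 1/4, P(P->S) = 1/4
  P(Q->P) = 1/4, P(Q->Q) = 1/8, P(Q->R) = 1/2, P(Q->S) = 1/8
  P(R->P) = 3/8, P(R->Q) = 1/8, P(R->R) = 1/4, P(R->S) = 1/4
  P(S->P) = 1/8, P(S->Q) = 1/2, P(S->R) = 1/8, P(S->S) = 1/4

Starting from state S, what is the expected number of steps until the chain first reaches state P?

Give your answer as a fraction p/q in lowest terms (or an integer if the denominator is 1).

Let h_i = expected steps to first reach P from state i.
Boundary: h_P = 0.
First-step equations for the other states:
  h_Q = 1 + 1/4*h_P + 1/8*h_Q + 1/2*h_R + 1/8*h_S
  h_R = 1 + 3/8*h_P + 1/8*h_Q + 1/4*h_R + 1/4*h_S
  h_S = 1 + 1/8*h_P + 1/2*h_Q + 1/8*h_R + 1/4*h_S

Substituting h_P = 0 and rearranging gives the linear system (I - Q) h = 1:
  [7/8, -1/2, -1/8] . (h_Q, h_R, h_S) = 1
  [-1/8, 3/4, -1/4] . (h_Q, h_R, h_S) = 1
  [-1/2, -1/8, 3/4] . (h_Q, h_R, h_S) = 1

Solving yields:
  h_Q = 584/157
  h_R = 536/157
  h_S = 688/157

Starting state is S, so the expected hitting time is h_S = 688/157.

Answer: 688/157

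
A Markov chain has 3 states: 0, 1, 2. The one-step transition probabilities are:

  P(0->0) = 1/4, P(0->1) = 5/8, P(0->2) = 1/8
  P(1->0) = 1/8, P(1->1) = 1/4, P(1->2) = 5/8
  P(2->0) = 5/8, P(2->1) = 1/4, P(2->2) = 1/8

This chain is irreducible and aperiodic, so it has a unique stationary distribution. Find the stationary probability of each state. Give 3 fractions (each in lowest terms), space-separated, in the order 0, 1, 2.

The stationary distribution satisfies pi = pi * P, i.e.:
  pi_0 = 1/4*pi_0 + 1/8*pi_1 + 5/8*pi_2
  pi_1 = 5/8*pi_0 + 1/4*pi_1 + 1/4*pi_2
  pi_2 = 1/8*pi_0 + 5/8*pi_1 + 1/8*pi_2
with normalization: pi_0 + pi_1 + pi_2 = 1.

Using the first 2 balance equations plus normalization, the linear system A*pi = b is:
  [-3/4, 1/8, 5/8] . pi = 0
  [5/8, -3/4, 1/4] . pi = 0
  [1, 1, 1] . pi = 1

Solving yields:
  pi_0 = 8/25
  pi_1 = 37/100
  pi_2 = 31/100

Verification (pi * P):
  8/25*1/4 + 37/100*1/8 + 31/100*5/8 = 8/25 = pi_0  (ok)
  8/25*5/8 + 37/100*1/4 + 31/100*1/4 = 37/100 = pi_1  (ok)
  8/25*1/8 + 37/100*5/8 + 31/100*1/8 = 31/100 = pi_2  (ok)

Answer: 8/25 37/100 31/100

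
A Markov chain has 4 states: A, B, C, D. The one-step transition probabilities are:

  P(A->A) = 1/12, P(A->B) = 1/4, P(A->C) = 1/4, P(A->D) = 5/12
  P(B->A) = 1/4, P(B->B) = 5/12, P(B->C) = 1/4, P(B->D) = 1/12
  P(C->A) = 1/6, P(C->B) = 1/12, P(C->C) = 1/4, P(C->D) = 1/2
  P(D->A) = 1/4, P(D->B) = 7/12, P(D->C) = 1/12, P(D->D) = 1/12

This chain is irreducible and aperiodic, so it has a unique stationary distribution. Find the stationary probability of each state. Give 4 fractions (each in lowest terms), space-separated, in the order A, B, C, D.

Answer: 107/537 379/1074 113/537 85/358

Derivation:
The stationary distribution satisfies pi = pi * P, i.e.:
  pi_A = 1/12*pi_A + 1/4*pi_B + 1/6*pi_C + 1/4*pi_D
  pi_B = 1/4*pi_A + 5/12*pi_B + 1/12*pi_C + 7/12*pi_D
  pi_C = 1/4*pi_A + 1/4*pi_B + 1/4*pi_C + 1/12*pi_D
  pi_D = 5/12*pi_A + 1/12*pi_B + 1/2*pi_C + 1/12*pi_D
with normalization: pi_A + pi_B + pi_C + pi_D = 1.

Using the first 3 balance equations plus normalization, the linear system A*pi = b is:
  [-11/12, 1/4, 1/6, 1/4] . pi = 0
  [1/4, -7/12, 1/12, 7/12] . pi = 0
  [1/4, 1/4, -3/4, 1/12] . pi = 0
  [1, 1, 1, 1] . pi = 1

Solving yields:
  pi_A = 107/537
  pi_B = 379/1074
  pi_C = 113/537
  pi_D = 85/358

Verification (pi * P):
  107/537*1/12 + 379/1074*1/4 + 113/537*1/6 + 85/358*1/4 = 107/537 = pi_A  (ok)
  107/537*1/4 + 379/1074*5/12 + 113/537*1/12 + 85/358*7/12 = 379/1074 = pi_B  (ok)
  107/537*1/4 + 379/1074*1/4 + 113/537*1/4 + 85/358*1/12 = 113/537 = pi_C  (ok)
  107/537*5/12 + 379/1074*1/12 + 113/537*1/2 + 85/358*1/12 = 85/358 = pi_D  (ok)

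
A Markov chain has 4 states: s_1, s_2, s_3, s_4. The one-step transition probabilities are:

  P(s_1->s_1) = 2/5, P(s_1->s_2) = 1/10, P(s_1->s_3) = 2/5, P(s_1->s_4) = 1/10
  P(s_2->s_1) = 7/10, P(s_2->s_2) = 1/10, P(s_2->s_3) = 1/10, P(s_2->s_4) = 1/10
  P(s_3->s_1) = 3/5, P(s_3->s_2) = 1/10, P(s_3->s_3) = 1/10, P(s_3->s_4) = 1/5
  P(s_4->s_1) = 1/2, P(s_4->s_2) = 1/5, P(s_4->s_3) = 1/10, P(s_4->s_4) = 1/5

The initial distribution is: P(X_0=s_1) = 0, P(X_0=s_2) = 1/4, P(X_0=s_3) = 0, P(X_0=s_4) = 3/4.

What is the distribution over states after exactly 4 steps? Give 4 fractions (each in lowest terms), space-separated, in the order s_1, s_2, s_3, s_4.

Propagating the distribution step by step (d_{t+1} = d_t * P):
d_0 = (s_1=0, s_2=1/4, s_3=0, s_4=3/4)
  d_1[s_1] = 0*2/5 + 1/4*7/10 + 0*3/5 + 3/4*1/2 = 11/20
  d_1[s_2] = 0*1/10 + 1/4*1/10 + 0*1/10 + 3/4*1/5 = 7/40
  d_1[s_3] = 0*2/5 + 1/4*1/10 + 0*1/10 + 3/4*1/10 = 1/10
  d_1[s_4] = 0*1/10 + 1/4*1/10 + 0*1/5 + 3/4*1/5 = 7/40
d_1 = (s_1=11/20, s_2=7/40, s_3=1/10, s_4=7/40)
  d_2[s_1] = 11/20*2/5 + 7/40*7/10 + 1/10*3/5 + 7/40*1/2 = 49/100
  d_2[s_2] = 11/20*1/10 + 7/40*1/10 + 1/10*1/10 + 7/40*1/5 = 47/400
  d_2[s_3] = 11/20*2/5 + 7/40*1/10 + 1/10*1/10 + 7/40*1/10 = 53/200
  d_2[s_4] = 11/20*1/10 + 7/40*1/10 + 1/10*1/5 + 7/40*1/5 = 51/400
d_2 = (s_1=49/100, s_2=47/400, s_3=53/200, s_4=51/400)
  d_3[s_1] = 49/100*2/5 + 47/400*7/10 + 53/200*3/5 + 51/400*1/2 = 501/1000
  d_3[s_2] = 49/100*1/10 + 47/400*1/10 + 53/200*1/10 + 51/400*1/5 = 451/4000
  d_3[s_3] = 49/100*2/5 + 47/400*1/10 + 53/200*1/10 + 51/400*1/10 = 247/1000
  d_3[s_4] = 49/100*1/10 + 47/400*1/10 + 53/200*1/5 + 51/400*1/5 = 557/4000
d_3 = (s_1=501/1000, s_2=451/4000, s_3=247/1000, s_4=557/4000)
  d_4[s_1] = 501/1000*2/5 + 451/4000*7/10 + 247/1000*3/5 + 557/4000*1/2 = 9943/20000
  d_4[s_2] = 501/1000*1/10 + 451/4000*1/10 + 247/1000*1/10 + 557/4000*1/5 = 4557/40000
  d_4[s_3] = 501/1000*2/5 + 451/4000*1/10 + 247/1000*1/10 + 557/4000*1/10 = 2503/10000
  d_4[s_4] = 501/1000*1/10 + 451/4000*1/10 + 247/1000*1/5 + 557/4000*1/5 = 1109/8000
d_4 = (s_1=9943/20000, s_2=4557/40000, s_3=2503/10000, s_4=1109/8000)

Answer: 9943/20000 4557/40000 2503/10000 1109/8000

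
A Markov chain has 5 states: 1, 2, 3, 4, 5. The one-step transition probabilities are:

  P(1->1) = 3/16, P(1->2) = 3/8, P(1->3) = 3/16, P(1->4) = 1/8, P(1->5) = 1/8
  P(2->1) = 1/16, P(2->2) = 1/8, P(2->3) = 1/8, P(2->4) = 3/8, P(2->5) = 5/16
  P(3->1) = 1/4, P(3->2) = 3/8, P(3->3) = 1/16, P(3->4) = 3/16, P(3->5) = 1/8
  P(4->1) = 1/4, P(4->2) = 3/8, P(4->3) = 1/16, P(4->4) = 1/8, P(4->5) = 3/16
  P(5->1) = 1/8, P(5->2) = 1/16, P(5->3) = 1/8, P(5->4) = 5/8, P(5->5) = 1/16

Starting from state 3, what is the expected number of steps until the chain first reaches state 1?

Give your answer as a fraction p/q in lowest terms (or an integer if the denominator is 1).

Let h_i = expected steps to first reach 1 from state i.
Boundary: h_1 = 0.
First-step equations for the other states:
  h_2 = 1 + 1/16*h_1 + 1/8*h_2 + 1/8*h_3 + 3/8*h_4 + 5/16*h_5
  h_3 = 1 + 1/4*h_1 + 3/8*h_2 + 1/16*h_3 + 3/16*h_4 + 1/8*h_5
  h_4 = 1 + 1/4*h_1 + 3/8*h_2 + 1/16*h_3 + 1/8*h_4 + 3/16*h_5
  h_5 = 1 + 1/8*h_1 + 1/16*h_2 + 1/8*h_3 + 5/8*h_4 + 1/16*h_5

Substituting h_1 = 0 and rearranging gives the linear system (I - Q) h = 1:
  [7/8, -1/8, -3/8, -5/16] . (h_2, h_3, h_4, h_5) = 1
  [-3/8, 15/16, -3/16, -1/8] . (h_2, h_3, h_4, h_5) = 1
  [-3/8, -1/16, 7/8, -3/16] . (h_2, h_3, h_4, h_5) = 1
  [-1/16, -1/8, -5/8, 15/16] . (h_2, h_3, h_4, h_5) = 1

Solving yields:
  h_2 = 8448/1307
  h_3 = 94560/16991
  h_4 = 94960/16991
  h_5 = 101360/16991

Starting state is 3, so the expected hitting time is h_3 = 94560/16991.

Answer: 94560/16991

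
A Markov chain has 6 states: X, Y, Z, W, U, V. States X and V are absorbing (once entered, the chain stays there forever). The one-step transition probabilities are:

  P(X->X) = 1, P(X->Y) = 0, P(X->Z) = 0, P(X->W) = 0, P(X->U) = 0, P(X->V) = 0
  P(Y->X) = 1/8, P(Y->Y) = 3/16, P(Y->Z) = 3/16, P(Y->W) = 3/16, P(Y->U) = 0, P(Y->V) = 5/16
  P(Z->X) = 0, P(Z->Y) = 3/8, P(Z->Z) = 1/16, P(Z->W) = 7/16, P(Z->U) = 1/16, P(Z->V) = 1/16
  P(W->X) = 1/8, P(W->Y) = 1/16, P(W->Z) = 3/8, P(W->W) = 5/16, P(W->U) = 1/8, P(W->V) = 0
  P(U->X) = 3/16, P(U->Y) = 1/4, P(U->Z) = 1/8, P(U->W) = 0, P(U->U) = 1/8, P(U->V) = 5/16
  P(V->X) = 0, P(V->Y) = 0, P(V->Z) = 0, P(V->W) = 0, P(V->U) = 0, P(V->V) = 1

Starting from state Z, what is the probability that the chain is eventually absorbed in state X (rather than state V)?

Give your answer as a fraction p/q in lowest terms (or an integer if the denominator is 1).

Answer: 3197/7865

Derivation:
Let a_i = P(absorbed in X | start in state i).
Boundary conditions: a_X = 1, a_V = 0.
For each transient state i, a_i = sum_j P(i->j) * a_j:
  a_Y = 1/8*a_X + 3/16*a_Y + 3/16*a_Z + 3/16*a_W + 0*a_U + 5/16*a_V
  a_Z = 0*a_X + 3/8*a_Y + 1/16*a_Z + 7/16*a_W + 1/16*a_U + 1/16*a_V
  a_W = 1/8*a_X + 1/16*a_Y + 3/8*a_Z + 5/16*a_W + 1/8*a_U + 0*a_V
  a_U = 3/16*a_X + 1/4*a_Y + 1/8*a_Z + 0*a_W + 1/8*a_U + 5/16*a_V

Substituting a_X = 1 and a_V = 0, rearrange to (I - Q) a = r where r[i] = P(i -> X):
  [13/16, -3/16, -3/16, 0] . (a_Y, a_Z, a_W, a_U) = 1/8
  [-3/8, 15/16, -7/16, -1/16] . (a_Y, a_Z, a_W, a_U) = 0
  [-1/16, -3/8, 11/16, -1/8] . (a_Y, a_Z, a_W, a_U) = 1/8
  [-1/4, -1/8, 0, 7/8] . (a_Y, a_Z, a_W, a_U) = 3/16

Solving yields:
  a_Y = 5729/15730
  a_Z = 3197/7865
  a_W = 1589/3146
  a_U = 5921/15730

Starting state is Z, so the absorption probability is a_Z = 3197/7865.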